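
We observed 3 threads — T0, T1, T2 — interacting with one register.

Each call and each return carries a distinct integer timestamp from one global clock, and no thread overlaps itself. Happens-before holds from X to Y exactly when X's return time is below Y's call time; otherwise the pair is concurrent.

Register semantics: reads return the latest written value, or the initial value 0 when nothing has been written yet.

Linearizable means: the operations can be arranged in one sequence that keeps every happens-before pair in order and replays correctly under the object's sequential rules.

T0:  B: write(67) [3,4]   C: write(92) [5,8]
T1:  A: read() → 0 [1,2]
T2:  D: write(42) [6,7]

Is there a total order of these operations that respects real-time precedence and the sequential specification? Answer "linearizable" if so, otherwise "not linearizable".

linearizable

a witness: A, B, C, D
step 1: A read() → 0 — value 0
step 2: B write(67) — value 67
step 3: C write(92) — value 92
step 4: D write(42) — value 42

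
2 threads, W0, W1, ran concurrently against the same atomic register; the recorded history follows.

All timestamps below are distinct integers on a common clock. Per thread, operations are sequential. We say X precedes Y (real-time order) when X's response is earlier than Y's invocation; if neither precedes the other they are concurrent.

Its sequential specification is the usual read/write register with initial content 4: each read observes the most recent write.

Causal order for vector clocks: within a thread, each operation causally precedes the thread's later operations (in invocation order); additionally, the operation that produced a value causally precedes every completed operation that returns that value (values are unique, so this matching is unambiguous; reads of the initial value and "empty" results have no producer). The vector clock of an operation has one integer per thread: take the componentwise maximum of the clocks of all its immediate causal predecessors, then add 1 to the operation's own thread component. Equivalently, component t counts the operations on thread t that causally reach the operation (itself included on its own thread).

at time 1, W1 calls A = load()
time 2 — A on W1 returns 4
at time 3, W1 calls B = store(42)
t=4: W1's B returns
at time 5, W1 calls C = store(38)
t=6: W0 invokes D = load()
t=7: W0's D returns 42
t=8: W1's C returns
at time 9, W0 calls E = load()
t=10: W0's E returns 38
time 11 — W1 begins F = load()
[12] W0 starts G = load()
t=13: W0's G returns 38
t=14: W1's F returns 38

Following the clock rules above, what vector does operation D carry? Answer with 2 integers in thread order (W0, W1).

A, invoked 1, has no incoming edges; only W1's bump applies → (0, 1)
B, invoked 3, takes VC(A)=(0, 1) under max, adds 1 for W1 → (0, 2)
C, invoked 5, takes VC(B)=(0, 2) under max, adds 1 for W1 → (0, 3)
D, invoked 6, takes VC(B)=(0, 2) under max, adds 1 for W0 → (1, 2)
F, invoked 11, takes VC(C)=(0, 3) under max, adds 1 for W1 → (0, 4)
E, invoked 9, takes VC(C)=(0, 3), VC(D)=(1, 2) under max, adds 1 for W0 → (2, 3)
G, invoked 12, takes VC(C)=(0, 3), VC(E)=(2, 3) under max, adds 1 for W0 → (3, 3)
target: VC(D) = (1, 2)

(1, 2)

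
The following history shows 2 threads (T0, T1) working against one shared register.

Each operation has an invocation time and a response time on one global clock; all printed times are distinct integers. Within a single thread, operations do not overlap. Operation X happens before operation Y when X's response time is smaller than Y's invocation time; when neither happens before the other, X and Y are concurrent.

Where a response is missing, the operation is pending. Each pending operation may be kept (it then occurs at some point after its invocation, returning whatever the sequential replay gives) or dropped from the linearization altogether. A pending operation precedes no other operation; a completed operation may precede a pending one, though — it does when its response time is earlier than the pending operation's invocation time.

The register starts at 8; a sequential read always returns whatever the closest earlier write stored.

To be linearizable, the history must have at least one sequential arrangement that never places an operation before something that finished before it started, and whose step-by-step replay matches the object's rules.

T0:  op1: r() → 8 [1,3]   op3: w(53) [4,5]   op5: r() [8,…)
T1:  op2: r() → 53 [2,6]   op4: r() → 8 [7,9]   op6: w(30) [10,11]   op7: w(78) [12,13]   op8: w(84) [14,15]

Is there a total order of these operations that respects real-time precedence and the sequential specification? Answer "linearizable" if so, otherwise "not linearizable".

events 1..8 are fine; event 9 — the response of op4 at time 9 — makes the prefix non-linearizable
3 orders of the 4 completed register ops respect real time; none is legal
no escape via the 1 pending operation (op5): every completion choice fails
e.g. op1, op2, op3, op4 (pending dropped): illegal at step 2, since op2 r() → 53 cannot apply there
e.g. op1, op3, op2, op4 (pending dropped): illegal at step 4, since op4 r() → 8 cannot apply there

not linearizable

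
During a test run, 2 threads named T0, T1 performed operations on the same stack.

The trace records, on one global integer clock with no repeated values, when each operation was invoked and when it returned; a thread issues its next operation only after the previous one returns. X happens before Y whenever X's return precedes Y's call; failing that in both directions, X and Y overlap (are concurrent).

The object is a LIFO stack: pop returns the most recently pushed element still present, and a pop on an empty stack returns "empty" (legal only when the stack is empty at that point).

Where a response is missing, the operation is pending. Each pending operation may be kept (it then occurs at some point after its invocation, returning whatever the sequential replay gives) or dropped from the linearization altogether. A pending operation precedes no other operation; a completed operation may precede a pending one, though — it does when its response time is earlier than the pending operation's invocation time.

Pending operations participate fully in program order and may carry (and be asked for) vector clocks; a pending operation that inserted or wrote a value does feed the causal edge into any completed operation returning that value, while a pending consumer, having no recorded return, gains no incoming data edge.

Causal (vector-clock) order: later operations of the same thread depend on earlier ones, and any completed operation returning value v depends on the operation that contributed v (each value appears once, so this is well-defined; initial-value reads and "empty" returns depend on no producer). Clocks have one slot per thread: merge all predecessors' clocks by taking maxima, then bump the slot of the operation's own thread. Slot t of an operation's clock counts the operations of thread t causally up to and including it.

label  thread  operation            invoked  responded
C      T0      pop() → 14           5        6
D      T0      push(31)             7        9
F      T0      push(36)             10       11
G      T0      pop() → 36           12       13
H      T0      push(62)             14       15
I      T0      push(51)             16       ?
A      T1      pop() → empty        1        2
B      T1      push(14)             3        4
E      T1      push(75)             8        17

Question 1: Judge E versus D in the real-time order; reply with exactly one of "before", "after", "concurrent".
Answer: concurrent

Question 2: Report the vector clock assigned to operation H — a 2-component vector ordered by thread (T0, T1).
Answer: (5, 2)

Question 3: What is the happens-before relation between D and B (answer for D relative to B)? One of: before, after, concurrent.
Answer: after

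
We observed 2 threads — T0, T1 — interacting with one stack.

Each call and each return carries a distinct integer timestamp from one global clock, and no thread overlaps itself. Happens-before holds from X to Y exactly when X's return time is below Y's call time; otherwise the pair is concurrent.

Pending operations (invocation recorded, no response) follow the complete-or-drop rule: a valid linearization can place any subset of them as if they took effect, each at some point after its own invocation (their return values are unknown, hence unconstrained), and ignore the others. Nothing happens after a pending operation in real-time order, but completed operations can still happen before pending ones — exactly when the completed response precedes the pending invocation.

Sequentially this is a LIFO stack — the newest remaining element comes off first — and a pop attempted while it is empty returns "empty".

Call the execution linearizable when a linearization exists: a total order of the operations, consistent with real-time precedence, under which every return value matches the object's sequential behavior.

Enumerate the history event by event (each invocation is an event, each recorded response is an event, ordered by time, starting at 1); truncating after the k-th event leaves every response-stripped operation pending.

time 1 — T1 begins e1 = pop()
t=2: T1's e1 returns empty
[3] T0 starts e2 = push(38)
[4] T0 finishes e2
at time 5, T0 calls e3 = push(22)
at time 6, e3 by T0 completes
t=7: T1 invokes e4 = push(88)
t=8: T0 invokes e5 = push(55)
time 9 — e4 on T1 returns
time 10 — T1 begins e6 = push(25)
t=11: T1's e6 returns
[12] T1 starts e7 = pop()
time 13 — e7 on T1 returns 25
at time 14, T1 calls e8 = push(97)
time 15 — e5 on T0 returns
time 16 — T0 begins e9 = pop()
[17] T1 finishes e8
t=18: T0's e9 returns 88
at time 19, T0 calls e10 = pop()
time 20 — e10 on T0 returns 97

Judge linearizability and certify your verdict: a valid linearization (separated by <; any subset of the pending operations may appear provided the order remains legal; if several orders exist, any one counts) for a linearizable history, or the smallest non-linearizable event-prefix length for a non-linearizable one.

linearizable — witness: e1 < e2 < e3 < e5 < e4 < e6 < e7 < e9 < e8 < e10

after step 1 (e1 pop() → empty): stack <>
after step 2 (e2 push(38)): stack <38>
after step 3 (e3 push(22)): stack <38,22>
after step 4 (e5 push(55)): stack <38,22,55>
after step 5 (e4 push(88)): stack <38,22,55,88>
after step 6 (e6 push(25)): stack <38,22,55,88,25>
after step 7 (e7 pop() → 25): stack <38,22,55,88>
after step 8 (e9 pop() → 88): stack <38,22,55>
after step 9 (e8 push(97)): stack <38,22,55,97>
after step 10 (e10 pop() → 97): stack <38,22,55>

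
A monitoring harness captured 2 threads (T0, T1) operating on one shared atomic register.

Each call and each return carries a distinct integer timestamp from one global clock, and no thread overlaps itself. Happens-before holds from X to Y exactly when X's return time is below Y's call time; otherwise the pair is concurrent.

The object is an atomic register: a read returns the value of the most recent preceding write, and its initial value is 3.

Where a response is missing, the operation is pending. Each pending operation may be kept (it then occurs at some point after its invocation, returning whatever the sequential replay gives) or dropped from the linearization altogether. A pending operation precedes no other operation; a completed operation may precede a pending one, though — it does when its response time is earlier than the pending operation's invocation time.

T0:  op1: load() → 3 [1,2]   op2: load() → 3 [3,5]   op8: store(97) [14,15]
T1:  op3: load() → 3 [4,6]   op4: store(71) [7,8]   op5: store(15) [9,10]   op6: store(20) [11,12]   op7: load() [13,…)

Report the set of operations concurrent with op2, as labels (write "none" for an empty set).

op3

op2 runs from 3 to 5; window-overlapping ops are concurrent
op1 [1,2]: before
op3 [4,6]: concurrent
op4 [7,8]: after
op5 [9,10]: after
op6 [11,12]: after
op7 [13,…): after
op8 [14,15]: after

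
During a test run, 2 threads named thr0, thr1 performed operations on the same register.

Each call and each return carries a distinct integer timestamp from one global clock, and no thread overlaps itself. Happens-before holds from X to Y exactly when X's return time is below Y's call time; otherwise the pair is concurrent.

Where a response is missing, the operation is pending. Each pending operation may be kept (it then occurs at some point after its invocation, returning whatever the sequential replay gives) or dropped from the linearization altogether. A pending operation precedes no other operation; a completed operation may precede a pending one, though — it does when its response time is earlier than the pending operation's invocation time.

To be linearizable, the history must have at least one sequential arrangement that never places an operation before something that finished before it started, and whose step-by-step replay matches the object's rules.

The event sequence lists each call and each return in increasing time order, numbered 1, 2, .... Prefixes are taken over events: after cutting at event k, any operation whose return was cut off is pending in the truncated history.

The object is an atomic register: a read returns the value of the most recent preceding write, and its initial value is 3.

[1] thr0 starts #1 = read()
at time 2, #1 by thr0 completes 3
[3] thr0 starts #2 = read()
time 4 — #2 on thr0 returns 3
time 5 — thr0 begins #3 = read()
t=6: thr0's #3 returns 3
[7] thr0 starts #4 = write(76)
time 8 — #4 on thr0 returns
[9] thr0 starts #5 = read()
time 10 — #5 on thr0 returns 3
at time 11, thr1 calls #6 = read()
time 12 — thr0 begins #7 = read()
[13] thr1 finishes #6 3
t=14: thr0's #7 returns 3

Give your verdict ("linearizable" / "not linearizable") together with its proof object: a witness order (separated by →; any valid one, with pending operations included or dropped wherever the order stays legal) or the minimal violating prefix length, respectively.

not linearizable — minimal violating prefix: 10 events

prefix check: 1..9 passes, 1..10 fails once #5's time-10 response joins
one real-time candidate order over the 5 completed operations — the register replay rejects it
for example #1, #2, #3, #4, #5 fails at step 5: #5 read() → 3 is not legal there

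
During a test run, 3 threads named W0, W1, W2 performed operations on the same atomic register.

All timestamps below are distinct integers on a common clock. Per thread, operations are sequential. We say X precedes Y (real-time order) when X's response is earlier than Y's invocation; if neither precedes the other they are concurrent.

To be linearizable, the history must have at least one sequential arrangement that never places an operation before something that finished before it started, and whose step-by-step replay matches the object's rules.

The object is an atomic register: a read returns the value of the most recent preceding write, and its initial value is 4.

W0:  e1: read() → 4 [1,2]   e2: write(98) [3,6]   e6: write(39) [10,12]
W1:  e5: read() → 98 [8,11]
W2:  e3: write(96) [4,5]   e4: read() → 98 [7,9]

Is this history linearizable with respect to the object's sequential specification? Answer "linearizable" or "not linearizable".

linearizable

a witness: e1, e3, e2, e4, e5, e6
after step 1 (e1 read() → 4): value 4
after step 2 (e3 write(96)): value 96
after step 3 (e2 write(98)): value 98
after step 4 (e4 read() → 98): value 98
after step 5 (e5 read() → 98): value 98
after step 6 (e6 write(39)): value 39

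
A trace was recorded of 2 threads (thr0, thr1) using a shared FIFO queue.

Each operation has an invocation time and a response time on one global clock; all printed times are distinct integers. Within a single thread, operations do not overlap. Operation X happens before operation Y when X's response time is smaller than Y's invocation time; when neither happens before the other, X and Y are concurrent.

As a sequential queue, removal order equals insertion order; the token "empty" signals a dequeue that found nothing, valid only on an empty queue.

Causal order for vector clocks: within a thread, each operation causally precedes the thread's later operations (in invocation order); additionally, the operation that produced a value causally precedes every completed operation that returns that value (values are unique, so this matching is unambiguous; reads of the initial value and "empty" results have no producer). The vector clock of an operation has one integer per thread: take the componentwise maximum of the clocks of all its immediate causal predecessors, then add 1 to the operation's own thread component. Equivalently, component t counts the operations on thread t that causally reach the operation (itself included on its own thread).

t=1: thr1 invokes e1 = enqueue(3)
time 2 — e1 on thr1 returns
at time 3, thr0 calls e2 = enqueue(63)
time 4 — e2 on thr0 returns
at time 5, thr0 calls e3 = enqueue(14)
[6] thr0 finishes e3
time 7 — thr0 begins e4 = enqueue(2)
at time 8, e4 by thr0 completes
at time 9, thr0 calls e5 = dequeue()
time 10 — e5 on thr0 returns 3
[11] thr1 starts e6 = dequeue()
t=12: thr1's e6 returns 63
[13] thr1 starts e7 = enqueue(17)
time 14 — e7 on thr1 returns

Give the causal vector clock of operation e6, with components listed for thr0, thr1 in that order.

e1, invoked 1, has no incoming edges; only thr1's bump applies → (0, 1)
e2, invoked 3, has no incoming edges; only thr0's bump applies → (1, 0)
merge at e3 (invoked 5): VC(e2)=(1, 0), own-thread bump on thr0 → (2, 0)
merge at e6 (invoked 11): VC(e1)=(0, 1), VC(e2)=(1, 0), own-thread bump on thr1 → (1, 2)
merge at e4 (invoked 7): VC(e3)=(2, 0), own-thread bump on thr0 → (3, 0)
merge at e7 (invoked 13): VC(e6)=(1, 2), own-thread bump on thr1 → (1, 3)
merge at e5 (invoked 9): VC(e1)=(0, 1), VC(e4)=(3, 0), own-thread bump on thr0 → (4, 1)
target: VC(e6) = (1, 2)

(1, 2)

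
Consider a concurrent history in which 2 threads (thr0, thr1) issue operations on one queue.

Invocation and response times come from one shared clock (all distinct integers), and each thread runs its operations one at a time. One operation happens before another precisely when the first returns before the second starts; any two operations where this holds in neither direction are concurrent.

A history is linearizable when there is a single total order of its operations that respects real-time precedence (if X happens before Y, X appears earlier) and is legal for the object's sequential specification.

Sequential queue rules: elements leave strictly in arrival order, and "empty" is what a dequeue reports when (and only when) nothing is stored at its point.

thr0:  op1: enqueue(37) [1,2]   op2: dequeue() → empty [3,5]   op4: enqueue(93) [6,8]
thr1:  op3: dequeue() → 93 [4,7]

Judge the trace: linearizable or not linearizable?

through event 6 a valid linearization exists; event 7 (op3 responding at time 7) ends that
all 2 real-time-respecting orders fail — 3 completed queue operations, no legal replay
no completion choice of the 1 pending operation (op4) rescues it — every subset was tried
for example op1, op2, op3 (pending dropped) fails at step 2: op2 dequeue() → empty is not legal there
for example op1, op3, op2 (pending dropped) fails at step 2: op3 dequeue() → 93 is not legal there

not linearizable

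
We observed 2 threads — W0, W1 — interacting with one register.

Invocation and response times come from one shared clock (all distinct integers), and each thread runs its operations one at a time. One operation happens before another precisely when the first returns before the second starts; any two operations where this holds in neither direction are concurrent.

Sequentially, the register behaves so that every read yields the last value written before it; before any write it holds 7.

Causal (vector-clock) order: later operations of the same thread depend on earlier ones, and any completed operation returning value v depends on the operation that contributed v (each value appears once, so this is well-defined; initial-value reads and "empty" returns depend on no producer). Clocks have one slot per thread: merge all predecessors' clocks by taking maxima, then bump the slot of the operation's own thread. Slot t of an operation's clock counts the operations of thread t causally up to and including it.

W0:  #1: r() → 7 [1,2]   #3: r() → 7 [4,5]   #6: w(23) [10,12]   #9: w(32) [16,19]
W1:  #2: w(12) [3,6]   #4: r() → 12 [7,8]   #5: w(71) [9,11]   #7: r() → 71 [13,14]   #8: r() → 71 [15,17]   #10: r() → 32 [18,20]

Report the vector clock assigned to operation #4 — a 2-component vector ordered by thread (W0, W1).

invoked at 3, #2 has no predecessors; its own W1 bump gives (0, 1)
invoked at 1, #1 has no predecessors; its own W0 bump gives (1, 0)
VC(#4, invoked at 7): max of VC(#2)=(0, 1), then +1 on thread W1 → (0, 2)
VC(#3, invoked at 4): max of VC(#1)=(1, 0), then +1 on thread W0 → (2, 0)
VC(#5, invoked at 9): max of VC(#4)=(0, 2), then +1 on thread W1 → (0, 3)
VC(#6, invoked at 10): max of VC(#3)=(2, 0), then +1 on thread W0 → (3, 0)
VC(#7, invoked at 13): max of VC(#5)=(0, 3), then +1 on thread W1 → (0, 4)
VC(#9, invoked at 16): max of VC(#6)=(3, 0), then +1 on thread W0 → (4, 0)
VC(#8, invoked at 15): max of VC(#5)=(0, 3), VC(#7)=(0, 4), then +1 on thread W1 → (0, 5)
VC(#10, invoked at 18): max of VC(#8)=(0, 5), VC(#9)=(4, 0), then +1 on thread W1 → (4, 6)
target: VC(#4) = (0, 2)

(0, 2)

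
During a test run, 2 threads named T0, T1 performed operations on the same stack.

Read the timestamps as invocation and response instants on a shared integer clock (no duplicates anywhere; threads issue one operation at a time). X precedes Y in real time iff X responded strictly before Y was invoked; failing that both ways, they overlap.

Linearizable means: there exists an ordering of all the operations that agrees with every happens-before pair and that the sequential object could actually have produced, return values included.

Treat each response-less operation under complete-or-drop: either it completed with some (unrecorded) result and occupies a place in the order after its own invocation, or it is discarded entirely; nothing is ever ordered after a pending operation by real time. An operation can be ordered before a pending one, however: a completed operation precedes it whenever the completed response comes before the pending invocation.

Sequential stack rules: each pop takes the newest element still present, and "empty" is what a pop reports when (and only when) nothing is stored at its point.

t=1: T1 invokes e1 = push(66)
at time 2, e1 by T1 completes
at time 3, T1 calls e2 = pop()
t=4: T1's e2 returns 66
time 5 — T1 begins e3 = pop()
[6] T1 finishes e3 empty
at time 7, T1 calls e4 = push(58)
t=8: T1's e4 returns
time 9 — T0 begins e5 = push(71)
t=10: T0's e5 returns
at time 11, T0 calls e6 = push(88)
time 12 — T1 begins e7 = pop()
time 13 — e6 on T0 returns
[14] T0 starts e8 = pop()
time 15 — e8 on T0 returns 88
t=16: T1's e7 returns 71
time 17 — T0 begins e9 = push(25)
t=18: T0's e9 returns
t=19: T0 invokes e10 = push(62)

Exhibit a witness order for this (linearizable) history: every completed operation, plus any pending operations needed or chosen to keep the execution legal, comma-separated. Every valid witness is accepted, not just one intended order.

e1, e2, e3, e4, e5, e6, e8, e7, e9

1. e1 push(66), leaving stack <66>
2. e2 pop() → 66, leaving stack <>
3. e3 pop() → empty, leaving stack <>
4. e4 push(58), leaving stack <58>
5. e5 push(71), leaving stack <58,71>
6. e6 push(88), leaving stack <58,71,88>
7. e8 pop() → 88, leaving stack <58,71>
8. e7 pop() → 71, leaving stack <58>
9. e9 push(25), leaving stack <58,25>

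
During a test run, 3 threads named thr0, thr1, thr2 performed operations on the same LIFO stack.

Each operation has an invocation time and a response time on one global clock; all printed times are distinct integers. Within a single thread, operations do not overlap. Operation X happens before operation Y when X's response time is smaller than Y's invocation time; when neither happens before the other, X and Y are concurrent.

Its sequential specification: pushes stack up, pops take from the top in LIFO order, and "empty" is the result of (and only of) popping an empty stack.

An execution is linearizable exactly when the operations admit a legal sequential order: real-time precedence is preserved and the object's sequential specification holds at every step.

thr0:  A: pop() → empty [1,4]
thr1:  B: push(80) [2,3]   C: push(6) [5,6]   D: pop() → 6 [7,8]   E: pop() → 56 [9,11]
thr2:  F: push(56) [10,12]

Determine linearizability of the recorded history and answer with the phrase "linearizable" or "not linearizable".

linearizable

a witness: A, B, C, D, F, E
1. A pop() → empty, leaving stack <>
2. B push(80), leaving stack <80>
3. C push(6), leaving stack <80,6>
4. D pop() → 6, leaving stack <80>
5. F push(56), leaving stack <80,56>
6. E pop() → 56, leaving stack <80>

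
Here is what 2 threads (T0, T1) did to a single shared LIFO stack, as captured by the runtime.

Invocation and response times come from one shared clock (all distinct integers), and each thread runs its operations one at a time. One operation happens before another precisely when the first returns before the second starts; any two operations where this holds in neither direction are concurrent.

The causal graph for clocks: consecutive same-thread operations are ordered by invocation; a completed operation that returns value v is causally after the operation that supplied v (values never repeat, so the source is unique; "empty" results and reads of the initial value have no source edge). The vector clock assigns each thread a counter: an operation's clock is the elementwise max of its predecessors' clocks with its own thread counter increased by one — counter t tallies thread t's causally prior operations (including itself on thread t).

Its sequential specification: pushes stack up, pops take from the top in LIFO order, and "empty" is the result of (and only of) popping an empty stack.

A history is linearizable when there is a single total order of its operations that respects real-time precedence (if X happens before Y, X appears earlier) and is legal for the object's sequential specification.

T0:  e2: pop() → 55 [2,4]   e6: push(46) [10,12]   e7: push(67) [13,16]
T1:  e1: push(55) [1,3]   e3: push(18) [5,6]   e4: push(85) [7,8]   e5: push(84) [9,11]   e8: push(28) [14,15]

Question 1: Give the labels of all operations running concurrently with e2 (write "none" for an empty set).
e1

e2 runs from 2 to 4; window-overlapping ops are concurrent
e1 [1,3]: concurrent
e3 [5,6]: after
e4 [7,8]: after
e5 [9,11]: after
e6 [10,12]: after
e7 [13,16]: after
e8 [14,15]: after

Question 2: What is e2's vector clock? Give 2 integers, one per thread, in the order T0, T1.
(1, 1)

VC(e1, invoked at 1): no causal predecessors; +1 on T1 → (0, 1)
invoked at 5, e3 merges VC(e1)=(0, 1) and bumps T1's slot → (0, 2)
invoked at 2, e2 merges VC(e1)=(0, 1) and bumps T0's slot → (1, 1)
invoked at 7, e4 merges VC(e3)=(0, 2) and bumps T1's slot → (0, 3)
invoked at 10, e6 merges VC(e2)=(1, 1) and bumps T0's slot → (2, 1)
invoked at 9, e5 merges VC(e4)=(0, 3) and bumps T1's slot → (0, 4)
invoked at 13, e7 merges VC(e6)=(2, 1) and bumps T0's slot → (3, 1)
invoked at 14, e8 merges VC(e5)=(0, 4) and bumps T1's slot → (0, 5)
target: VC(e2) = (1, 1)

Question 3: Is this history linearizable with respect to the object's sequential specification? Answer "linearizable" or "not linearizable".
linearizable

witness order: e1, e2, e3, e4, e5, e6, e7, e8
after step 1 (e1 push(55)): stack <55>
after step 2 (e2 pop() → 55): stack <>
after step 3 (e3 push(18)): stack <18>
after step 4 (e4 push(85)): stack <18,85>
after step 5 (e5 push(84)): stack <18,85,84>
after step 6 (e6 push(46)): stack <18,85,84,46>
after step 7 (e7 push(67)): stack <18,85,84,46,67>
after step 8 (e8 push(28)): stack <18,85,84,46,67,28>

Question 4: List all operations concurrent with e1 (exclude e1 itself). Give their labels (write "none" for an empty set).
e2

e1 spans [1,3]; an op avoiding the whole window 1..3 is ordered, any other is concurrent
e2 [2,4]: concurrent
e3 [5,6]: after
e4 [7,8]: after
e5 [9,11]: after
e6 [10,12]: after
e7 [13,16]: after
e8 [14,15]: after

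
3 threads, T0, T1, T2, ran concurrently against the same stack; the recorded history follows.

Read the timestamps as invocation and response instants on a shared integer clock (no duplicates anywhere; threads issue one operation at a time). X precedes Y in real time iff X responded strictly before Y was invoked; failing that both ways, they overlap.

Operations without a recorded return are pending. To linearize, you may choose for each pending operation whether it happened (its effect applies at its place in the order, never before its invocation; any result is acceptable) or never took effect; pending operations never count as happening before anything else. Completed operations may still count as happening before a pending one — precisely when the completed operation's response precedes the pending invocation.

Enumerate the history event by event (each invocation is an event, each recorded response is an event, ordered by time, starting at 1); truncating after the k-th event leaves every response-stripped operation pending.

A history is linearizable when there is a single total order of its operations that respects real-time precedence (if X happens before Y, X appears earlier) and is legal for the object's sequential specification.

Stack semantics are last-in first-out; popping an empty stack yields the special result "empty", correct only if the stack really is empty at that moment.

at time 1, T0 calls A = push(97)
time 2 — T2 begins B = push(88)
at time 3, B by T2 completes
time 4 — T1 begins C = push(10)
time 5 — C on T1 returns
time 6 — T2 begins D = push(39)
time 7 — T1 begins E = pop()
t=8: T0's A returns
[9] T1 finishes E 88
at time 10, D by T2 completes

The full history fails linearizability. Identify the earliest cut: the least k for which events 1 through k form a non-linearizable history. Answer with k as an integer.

events 1..8 are linearizable, e.g. via A, B, C:
after step 1 (A push(97)): stack <97>
after step 2 (B push(88)): stack <97,88>
after step 3 (C push(10)): stack <97,88,10>
adding event 9 (E responds at 9) leaves no legal real-time order
no escape via the 1 pending operation (D): every completion choice fails
take A, B, C, E (pending dropped): step 4 already fails, because E pop() → 88 cannot occur there
take B, A, C, E (pending dropped): step 4 already fails, because E pop() → 88 cannot occur there

9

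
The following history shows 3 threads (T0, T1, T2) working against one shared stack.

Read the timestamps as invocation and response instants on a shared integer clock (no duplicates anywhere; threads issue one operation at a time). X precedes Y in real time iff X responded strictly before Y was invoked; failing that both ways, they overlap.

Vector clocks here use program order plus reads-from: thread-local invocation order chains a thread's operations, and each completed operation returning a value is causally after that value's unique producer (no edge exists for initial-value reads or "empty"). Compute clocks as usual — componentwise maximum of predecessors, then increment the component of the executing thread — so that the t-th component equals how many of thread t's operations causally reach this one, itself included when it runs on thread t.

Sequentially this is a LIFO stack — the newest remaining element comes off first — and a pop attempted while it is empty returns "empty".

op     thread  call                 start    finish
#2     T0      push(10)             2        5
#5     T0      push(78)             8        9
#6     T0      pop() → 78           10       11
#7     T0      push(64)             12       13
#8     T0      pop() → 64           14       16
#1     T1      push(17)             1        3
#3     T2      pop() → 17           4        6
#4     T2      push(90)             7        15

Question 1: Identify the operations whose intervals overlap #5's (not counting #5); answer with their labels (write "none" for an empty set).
#4

overlap test against #5 [8,9]: concurrent iff the interval meets 8..9
#1 [1,3]: before
#2 [2,5]: before
#3 [4,6]: before
#4 [7,15]: concurrent
#6 [10,11]: after
#7 [12,13]: after
#8 [14,16]: after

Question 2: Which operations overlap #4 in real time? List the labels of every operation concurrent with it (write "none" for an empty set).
#5, #6, #7, #8

#4 runs from 7 to 15; window-overlapping ops are concurrent
#1 [1,3]: before
#2 [2,5]: before
#3 [4,6]: before
#5 [8,9]: concurrent
#6 [10,11]: concurrent
#7 [12,13]: concurrent
#8 [14,16]: concurrent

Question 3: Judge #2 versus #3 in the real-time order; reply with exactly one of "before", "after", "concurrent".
concurrent

#2 spans [2,5], #3 spans [4,6]
the intervals overlap in both directions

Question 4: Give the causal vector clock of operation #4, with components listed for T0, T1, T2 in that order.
(0, 1, 2)

#1 (invocation 1): nothing precedes it; T1's component alone gives (0, 1, 0)
#2 (invocation 2): nothing precedes it; T0's component alone gives (1, 0, 0)
invoked at 4, #3 merges VC(#1)=(0, 1, 0) and bumps T2's slot → (0, 1, 1)
invoked at 8, #5 merges VC(#2)=(1, 0, 0) and bumps T0's slot → (2, 0, 0)
invoked at 7, #4 merges VC(#3)=(0, 1, 1) and bumps T2's slot → (0, 1, 2)
invoked at 10, #6 merges VC(#5)=(2, 0, 0) and bumps T0's slot → (3, 0, 0)
invoked at 12, #7 merges VC(#6)=(3, 0, 0) and bumps T0's slot → (4, 0, 0)
invoked at 14, #8 merges VC(#7)=(4, 0, 0) and bumps T0's slot → (5, 0, 0)
target: VC(#4) = (0, 1, 2)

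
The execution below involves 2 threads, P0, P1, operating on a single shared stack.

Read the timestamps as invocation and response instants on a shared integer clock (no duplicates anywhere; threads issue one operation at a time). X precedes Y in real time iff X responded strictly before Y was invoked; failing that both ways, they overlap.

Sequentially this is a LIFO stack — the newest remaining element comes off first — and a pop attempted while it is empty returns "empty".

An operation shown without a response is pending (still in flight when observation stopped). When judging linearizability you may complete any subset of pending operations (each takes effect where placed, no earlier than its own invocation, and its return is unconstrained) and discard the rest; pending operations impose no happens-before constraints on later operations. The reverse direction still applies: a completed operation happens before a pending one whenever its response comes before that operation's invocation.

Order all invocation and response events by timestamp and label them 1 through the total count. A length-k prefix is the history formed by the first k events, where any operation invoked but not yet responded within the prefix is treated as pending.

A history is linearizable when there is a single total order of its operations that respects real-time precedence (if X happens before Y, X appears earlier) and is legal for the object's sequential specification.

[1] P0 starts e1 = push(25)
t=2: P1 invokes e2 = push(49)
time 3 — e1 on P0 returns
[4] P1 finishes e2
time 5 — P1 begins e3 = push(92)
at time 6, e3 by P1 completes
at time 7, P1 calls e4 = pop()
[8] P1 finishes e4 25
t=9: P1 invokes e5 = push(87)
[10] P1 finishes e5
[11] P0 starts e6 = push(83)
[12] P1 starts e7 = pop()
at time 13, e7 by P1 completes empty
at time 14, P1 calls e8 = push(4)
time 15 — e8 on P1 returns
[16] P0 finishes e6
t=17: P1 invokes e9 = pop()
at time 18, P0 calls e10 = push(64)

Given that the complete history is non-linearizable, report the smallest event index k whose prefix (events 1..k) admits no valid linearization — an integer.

8

a valid linearization of events 1..7 exists, for instance e1, e2, e3:
step 1: e1 push(25) — stack <25>
step 2: e2 push(49) — stack <25,49>
step 3: e3 push(92) — stack <25,49,92>
once event 8 joins (e4's response, time 8), exhaustive search finds no witness
one such order, e1, e2, e3, e4, breaks at step 4 where e4 pop() → 25 is illegal
one such order, e2, e1, e3, e4, breaks at step 4 where e4 pop() → 25 is illegal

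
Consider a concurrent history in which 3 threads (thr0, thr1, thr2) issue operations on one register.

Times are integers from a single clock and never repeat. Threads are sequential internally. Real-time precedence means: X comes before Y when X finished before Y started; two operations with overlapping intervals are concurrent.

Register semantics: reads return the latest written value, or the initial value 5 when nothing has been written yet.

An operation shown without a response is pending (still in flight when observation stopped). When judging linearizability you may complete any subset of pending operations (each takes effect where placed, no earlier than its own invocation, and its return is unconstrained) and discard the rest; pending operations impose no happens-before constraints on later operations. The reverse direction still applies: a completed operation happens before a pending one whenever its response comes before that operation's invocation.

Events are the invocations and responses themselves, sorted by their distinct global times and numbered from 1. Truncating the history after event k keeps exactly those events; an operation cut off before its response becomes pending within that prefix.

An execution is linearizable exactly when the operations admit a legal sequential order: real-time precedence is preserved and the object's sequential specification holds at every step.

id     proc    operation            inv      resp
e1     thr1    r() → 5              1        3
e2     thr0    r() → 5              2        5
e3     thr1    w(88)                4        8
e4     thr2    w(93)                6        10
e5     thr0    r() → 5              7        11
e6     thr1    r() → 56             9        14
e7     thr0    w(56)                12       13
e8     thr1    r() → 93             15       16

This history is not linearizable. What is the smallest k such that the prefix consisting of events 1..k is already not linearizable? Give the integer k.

one valid order for events 1..15 is e1, e2, e5, e3, e4, e7, e6:
after step 1 (e1 r() → 5): value 5
after step 2 (e2 r() → 5): value 5
after step 3 (e5 r() → 5): value 5
after step 4 (e3 w(88)): value 88
after step 5 (e4 w(93)): value 93
after step 6 (e7 w(56)): value 56
after step 7 (e6 r() → 56): value 56
event 16 — e8's response, time 16 — after it, nothing linearizes
take e1, e2, e3, e4, e5, e6, e7, e8: step 5 already fails, because e5 r() → 5 cannot occur there
take e1, e2, e3, e4, e5, e7, e6, e8: step 5 already fails, because e5 r() → 5 cannot occur there

16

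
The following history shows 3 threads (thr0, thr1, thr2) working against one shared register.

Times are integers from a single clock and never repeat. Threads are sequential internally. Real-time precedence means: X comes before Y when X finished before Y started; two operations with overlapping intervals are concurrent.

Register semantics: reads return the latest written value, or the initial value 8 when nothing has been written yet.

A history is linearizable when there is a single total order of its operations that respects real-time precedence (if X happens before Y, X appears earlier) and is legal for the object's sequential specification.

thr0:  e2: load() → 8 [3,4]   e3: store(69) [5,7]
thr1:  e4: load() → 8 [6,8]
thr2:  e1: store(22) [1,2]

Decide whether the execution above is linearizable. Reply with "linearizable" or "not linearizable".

not linearizable

prefix check: 1..3 passes, 1..4 fails once e2's time-4 response joins
exactly one order of the 2 completed ops respects real time; the register replay fails
sample order e1, e2 stalls at step 2 — e2 load() → 8 has no legal effect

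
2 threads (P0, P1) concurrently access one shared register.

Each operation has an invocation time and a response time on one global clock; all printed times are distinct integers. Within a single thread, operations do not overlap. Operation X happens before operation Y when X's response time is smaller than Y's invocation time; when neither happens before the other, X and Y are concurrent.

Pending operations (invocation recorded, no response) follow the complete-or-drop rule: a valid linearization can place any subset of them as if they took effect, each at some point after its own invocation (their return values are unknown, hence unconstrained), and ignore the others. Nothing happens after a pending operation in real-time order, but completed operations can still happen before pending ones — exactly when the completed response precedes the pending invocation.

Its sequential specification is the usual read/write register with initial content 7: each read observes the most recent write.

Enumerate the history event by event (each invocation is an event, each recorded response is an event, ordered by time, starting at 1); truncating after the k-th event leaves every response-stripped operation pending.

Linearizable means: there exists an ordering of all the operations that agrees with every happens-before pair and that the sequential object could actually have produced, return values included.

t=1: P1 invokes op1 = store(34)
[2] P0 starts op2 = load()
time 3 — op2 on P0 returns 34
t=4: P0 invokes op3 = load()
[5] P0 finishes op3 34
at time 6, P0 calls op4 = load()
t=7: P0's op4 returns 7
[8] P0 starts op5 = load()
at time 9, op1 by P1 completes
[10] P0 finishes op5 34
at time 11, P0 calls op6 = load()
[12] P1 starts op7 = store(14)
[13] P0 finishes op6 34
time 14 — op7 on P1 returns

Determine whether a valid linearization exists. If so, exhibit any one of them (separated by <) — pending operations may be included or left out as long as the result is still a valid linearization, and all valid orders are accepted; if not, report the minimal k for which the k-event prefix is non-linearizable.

prefix check: 1..6 passes, 1..7 fails once op4's time-7 response joins
one real-time candidate order over the 3 completed operations — the register replay rejects it
completion choices over the 1 pending operation (op1) were checked; none helps
e.g. op2, op3, op4 (pending dropped): illegal at step 1, since op2 load() → 34 cannot apply there

not linearizable — minimal violating prefix: 7 events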